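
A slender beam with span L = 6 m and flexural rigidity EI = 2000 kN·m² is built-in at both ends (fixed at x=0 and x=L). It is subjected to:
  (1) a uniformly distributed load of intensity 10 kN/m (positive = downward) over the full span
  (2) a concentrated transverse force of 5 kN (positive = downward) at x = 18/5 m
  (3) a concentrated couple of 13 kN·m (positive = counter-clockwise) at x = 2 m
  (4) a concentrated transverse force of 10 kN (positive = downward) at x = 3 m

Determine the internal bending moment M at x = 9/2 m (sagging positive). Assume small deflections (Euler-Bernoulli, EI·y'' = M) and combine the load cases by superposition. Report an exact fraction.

M(9/2) = 429/100 kN·m

Load 1 — uniform load w=10 kN/m over full span:
  M_1 = wLx/2 - wL²/12 - wx²/2 = 10·6·(9/2)/2 - 10·6²/12 - 10·(9/2)²/2 = 15/4 kN·m
Load 2 — point force P=5 kN at a=18/5 m (b=L-a=12/5):
  M_2 = Pa²(a+3b)(L-x)/L³ - Pa²b/L²  [x>a] = 5·(18/5)²·((18/5)+3·(12/5))·(6-(9/2))/6³ - 5·(18/5)²·(12/5)/6² = 27/50 kN·m
Load 3 — applied couple M₀=13 kN·m at a=2 m (b=L-a=4):
  M_3 = R_Ax - M_A - M₀  [x>a] with R_A=26/9, M_A=0 = (26/9)·(9/2) - 0 - 13 = 0 kN·m
Load 4 — point force P=10 kN at a=3 m (b=L-a=3):
  M_4 = Pa²(a+3b)(L-x)/L³ - Pa²b/L²  [x>a] = 10·3²·(3+3·3)·(6-(9/2))/6³ - 10·3²·3/6² = 0 kN·m
Superposition: M = Σ M_i = 429/100 kN·m ≈ 4.290000 kN·m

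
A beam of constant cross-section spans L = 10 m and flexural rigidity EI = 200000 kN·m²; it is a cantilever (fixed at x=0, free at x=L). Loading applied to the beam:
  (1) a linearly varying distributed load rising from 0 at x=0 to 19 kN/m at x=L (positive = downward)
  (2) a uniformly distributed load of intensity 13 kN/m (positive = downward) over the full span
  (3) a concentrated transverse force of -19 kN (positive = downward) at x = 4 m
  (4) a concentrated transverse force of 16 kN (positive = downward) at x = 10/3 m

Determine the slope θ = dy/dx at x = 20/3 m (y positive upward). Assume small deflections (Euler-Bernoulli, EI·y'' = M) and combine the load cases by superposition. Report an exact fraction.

θ(20/3) = -130333/6075000 rad

Load 1 — triangular load w₀=19 kN/m (0→w₀ over full span):
  θ_1 = (w₀Lx²/4-w₀L²x/3-w₀x⁴/(24L))/EI = (19·10·(20/3)²/4-19·10²·(20/3)/3-19·(20/3)⁴/(24·10))/200000 = -551/48600 rad
Load 2 — uniform load w=13 kN/m over full span:
  θ_2 = -wx(x²-3Lx+3L²)/(6EI) = -13·(20/3)·((20/3)²-3·10·(20/3)+3·10²)/(6·200000) = -169/16200 rad
Load 3 — point force P=-19 kN at a=4 m (b=L-a=6):
  θ_3 = -Pa²/(2EI)  [x>a] = -(-19)·4²/(2·200000) = 19/25000 rad
Load 4 — point force P=16 kN at a=10/3 m (b=L-a=20/3):
  θ_4 = -Pa²/(2EI)  [x>a] = -16·(10/3)²/(2·200000) = -1/2250 rad
Superposition: θ = Σ θ_i = -130333/6075000 rad ≈ -0.021454 rad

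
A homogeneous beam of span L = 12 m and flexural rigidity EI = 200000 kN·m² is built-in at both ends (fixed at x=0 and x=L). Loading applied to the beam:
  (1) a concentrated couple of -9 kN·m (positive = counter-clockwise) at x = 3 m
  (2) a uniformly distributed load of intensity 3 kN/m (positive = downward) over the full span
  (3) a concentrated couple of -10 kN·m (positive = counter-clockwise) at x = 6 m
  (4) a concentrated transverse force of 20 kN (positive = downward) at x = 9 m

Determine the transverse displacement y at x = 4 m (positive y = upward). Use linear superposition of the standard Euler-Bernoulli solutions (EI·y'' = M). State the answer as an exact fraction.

y(4) = -49/50000 m

Load 1 — applied couple M₀=-9 kN·m at a=3 m (b=L-a=9):
  y_1 = (R_Ax³/6 - M_Ax²/2 - M₀(x-a)²/2)/EI  [x>a] with R_A=-27/32, M_A=27/16 = ((-27/32)·4³/6 - (27/16)·4²/2 - (-9)·(4-3)²/2)/200000 = -9/100000 m
Load 2 — uniform load w=3 kN/m over full span:
  y_2 = -wx²(L-x)²/(24EI) = -3·4²·(12-4)²/(24·200000) = -2/3125 m
Load 3 — applied couple M₀=-10 kN·m at a=6 m (b=L-a=6):
  y_3 = (R_Ax³/6 - M_Ax²/2)/EI  [x≤a] with R_A=-5/4, M_A=-5/2 = ((-5/4)·4³/6 - (-5/2)·4²/2)/200000 = 1/30000 m
Load 4 — point force P=20 kN at a=9 m (b=L-a=3):
  y_4 = -Pb²x²(3aL-(3a+b)x)/(6L³EI)  [x≤a] = -20·3²·4²·(3·9·12-(3·9+3)·4)/(6·12³·200000) = -17/60000 m
Superposition: y = Σ y_i = -49/50000 m ≈ -0.000980 m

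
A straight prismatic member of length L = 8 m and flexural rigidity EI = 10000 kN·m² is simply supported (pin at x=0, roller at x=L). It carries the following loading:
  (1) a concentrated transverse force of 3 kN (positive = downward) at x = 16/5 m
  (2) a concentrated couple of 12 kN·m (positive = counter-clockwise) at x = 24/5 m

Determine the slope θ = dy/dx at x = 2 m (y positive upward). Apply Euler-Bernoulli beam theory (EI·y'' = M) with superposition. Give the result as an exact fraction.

Load 1 — point force P=3 kN at a=16/5 m (b=L-a=24/5):
  θ_1 = -Pb(L²-b²-3x²)/(6LEI)  [x≤a] = -3·(24/5)·(8²-(24/5)²-3·2²)/(6·8·10000) = -543/625000 rad
Load 2 — applied couple M₀=12 kN·m at a=24/5 m (b=L-a=16/5):
  θ_2 = (M₀x²/(2L)+C₁)/EI  [x≤a] with C₁=M₀(3b²-L²)/(6L)=-208/25 = (12·2²/(2·8)+(-208/25))/10000 = -133/250000 rad
Superposition: θ = Σ θ_i = -1751/1250000 rad ≈ -0.001401 rad

θ(2) = -1751/1250000 rad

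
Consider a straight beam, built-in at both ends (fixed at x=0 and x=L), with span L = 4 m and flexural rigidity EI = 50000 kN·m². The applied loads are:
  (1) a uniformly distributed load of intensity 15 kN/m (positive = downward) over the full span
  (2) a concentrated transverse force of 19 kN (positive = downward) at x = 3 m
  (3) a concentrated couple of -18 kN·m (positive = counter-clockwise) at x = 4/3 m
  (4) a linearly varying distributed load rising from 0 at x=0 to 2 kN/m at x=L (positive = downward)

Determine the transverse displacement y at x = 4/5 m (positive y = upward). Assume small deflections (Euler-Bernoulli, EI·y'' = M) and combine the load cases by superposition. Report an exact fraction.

Load 1 — uniform load w=15 kN/m over full span:
  y_1 = -wx²(L-x)²/(24EI) = -15·(4/5)²·(4-(4/5))²/(24·50000) = -32/390625 m
Load 2 — point force P=19 kN at a=3 m (b=L-a=1):
  y_2 = -Pb²x²(3aL-(3a+b)x)/(6L³EI)  [x≤a] = -19·1²·(4/5)²·(3·3·4-(3·3+1)·(4/5))/(6·4³·50000) = -133/7500000 m
Load 3 — applied couple M₀=-18 kN·m at a=4/3 m (b=L-a=8/3):
  y_3 = (R_Ax³/6 - M_Ax²/2)/EI  [x≤a] with R_A=-6, M_A=0 = ((-6)·(4/5)³/6 - 0·(4/5)²/2)/50000 = -4/390625 m
Load 4 — triangular load w₀=2 kN/m (0→w₀ over full span):
  y_4 = -w₀x²(L-x)²(x+2L)/(120LEI) = -2·(4/5)²·(4-(4/5))²·((4/5)+2·4)/(120·4·50000) = -704/146484375 m
Superposition: y = Σ y_i = -537653/4687500000 m ≈ -0.000115 m

y(4/5) = -537653/4687500000 m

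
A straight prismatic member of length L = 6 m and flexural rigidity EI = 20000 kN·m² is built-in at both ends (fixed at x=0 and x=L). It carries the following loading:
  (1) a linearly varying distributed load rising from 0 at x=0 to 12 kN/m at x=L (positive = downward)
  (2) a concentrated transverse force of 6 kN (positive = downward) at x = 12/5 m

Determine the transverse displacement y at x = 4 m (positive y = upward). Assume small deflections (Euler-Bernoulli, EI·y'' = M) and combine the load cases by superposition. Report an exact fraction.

Load 1 — triangular load w₀=12 kN/m (0→w₀ over full span):
  y_1 = -w₀x²(L-x)²(x+2L)/(120LEI) = -12·4²·(6-4)²·(4+2·6)/(120·6·20000) = -8/9375 m
Load 2 — point force P=6 kN at a=12/5 m (b=L-a=18/5):
  y_2 = -Pa²(L-x)²(3bL-(3b+a)(L-x))/(6L³EI)  [x>a] = -6·(12/5)²·(6-4)²·(3·(18/5)·6-(3·(18/5)+(12/5))·(6-4))/(6·6³·20000) = -16/78125 m
Superposition: y = Σ y_i = -248/234375 m ≈ -0.001058 m

y(4) = -248/234375 m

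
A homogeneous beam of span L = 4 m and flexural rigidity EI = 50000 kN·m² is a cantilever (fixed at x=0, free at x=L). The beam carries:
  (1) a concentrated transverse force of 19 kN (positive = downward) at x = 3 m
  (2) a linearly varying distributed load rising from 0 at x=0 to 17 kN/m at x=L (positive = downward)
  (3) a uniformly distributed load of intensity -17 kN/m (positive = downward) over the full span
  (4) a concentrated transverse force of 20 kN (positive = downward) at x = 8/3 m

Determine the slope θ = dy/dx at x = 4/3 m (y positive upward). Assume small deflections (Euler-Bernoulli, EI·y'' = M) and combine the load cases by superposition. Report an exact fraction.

θ(4/3) = -4621/3037500 rad

Load 1 — point force P=19 kN at a=3 m (b=L-a=1):
  θ_1 = -Px(2a-x)/(2EI)  [x≤a] = -19·(4/3)·(2·3-(4/3))/(2·50000) = -133/112500 rad
Load 2 — triangular load w₀=17 kN/m (0→w₀ over full span):
  θ_2 = (w₀Lx²/4-w₀L²x/3-w₀x⁴/(24L))/EI = (17·4·(4/3)²/4-17·4²·(4/3)/3-17·(4/3)⁴/(24·4))/50000 = -2771/1518750 rad
Load 3 — uniform load w=-17 kN/m over full span:
  θ_3 = -wx(x²-3Lx+3L²)/(6EI) = -(-17)·(4/3)·((4/3)²-3·4·(4/3)+3·4²)/(6·50000) = 646/253125 rad
Load 4 — point force P=20 kN at a=8/3 m (b=L-a=4/3):
  θ_4 = -Px(2a-x)/(2EI)  [x≤a] = -20·(4/3)·(2·(8/3)-(4/3))/(2·50000) = -2/1875 rad
Superposition: θ = Σ θ_i = -4621/3037500 rad ≈ -0.001521 rad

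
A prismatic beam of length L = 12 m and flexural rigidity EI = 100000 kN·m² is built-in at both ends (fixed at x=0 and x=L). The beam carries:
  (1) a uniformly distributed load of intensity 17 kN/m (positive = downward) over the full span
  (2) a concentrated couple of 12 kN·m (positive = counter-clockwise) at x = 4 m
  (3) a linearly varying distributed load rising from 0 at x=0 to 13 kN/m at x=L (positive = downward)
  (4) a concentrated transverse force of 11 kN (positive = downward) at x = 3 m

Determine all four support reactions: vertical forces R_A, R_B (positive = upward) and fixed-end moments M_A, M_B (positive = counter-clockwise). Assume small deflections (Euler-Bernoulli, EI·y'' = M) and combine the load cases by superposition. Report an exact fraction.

Load 1 — uniform load w=17 kN/m over full span:
  R_A = wL/2 = 17·12/2 = 102 kN
  M_A = wL²/12 = 17·12²/12 = 204 kN·m
  R_B = wL/2 = 17·12/2 = 102 kN
  M_B = -wL²/12 = -17·12²/12 = -204 kN·m
Load 2 — applied couple M₀=12 kN·m at a=4 m (b=L-a=8):
  R_A = 6M₀ab/L³ = 6·12·4·8/12³ = 4/3 kN
  M_A = M₀b(2a-b)/L² = 12·8·(2·4-8)/12² = 0 kN·m
  R_B = -6M₀ab/L³ = -6·12·4·8/12³ = -4/3 kN
  M_B = M₀a(2b-a)/L² = 12·4·(2·8-4)/12² = 4 kN·m
Load 3 — triangular load w₀=13 kN/m (0→w₀ over full span):
  R_A = 3w₀L/20 = 3·13·12/20 = 117/5 kN
  M_A = w₀L²/30 = 13·12²/30 = 312/5 kN·m
  R_B = 7w₀L/20 = 7·13·12/20 = 273/5 kN
  M_B = -w₀L²/20 = -13·12²/20 = -468/5 kN·m
Load 4 — point force P=11 kN at a=3 m (b=L-a=9):
  R_A = Pb²(3a+b)/L³ = 11·9²·(3·3+9)/12³ = 297/32 kN
  M_A = Pab²/L² = 11·3·9²/12² = 297/16 kN·m
  R_B = Pa²(a+3b)/L³ = 11·3²·(3+3·9)/12³ = 55/32 kN
  M_B = -Pa²b/L² = -11·3²·9/12² = -99/16 kN·m
Superposition: R_A = 65287/480 kN, M_A = 22797/80 kN·m, R_B = 75353/480 kN, M_B = -23983/80 kN·m

R_A = 65287/480 kN, M_A = 22797/80 kN·m, R_B = 75353/480 kN, M_B = -23983/80 kN·m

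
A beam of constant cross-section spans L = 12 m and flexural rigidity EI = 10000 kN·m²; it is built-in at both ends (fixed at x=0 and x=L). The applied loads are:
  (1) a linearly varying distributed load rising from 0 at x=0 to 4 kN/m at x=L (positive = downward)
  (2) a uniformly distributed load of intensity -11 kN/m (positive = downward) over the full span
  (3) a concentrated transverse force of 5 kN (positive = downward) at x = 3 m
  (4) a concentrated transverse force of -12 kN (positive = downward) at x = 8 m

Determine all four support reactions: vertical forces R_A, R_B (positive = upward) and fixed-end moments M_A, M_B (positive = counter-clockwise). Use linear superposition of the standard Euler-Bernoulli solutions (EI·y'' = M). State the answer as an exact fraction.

Load 1 — triangular load w₀=4 kN/m (0→w₀ over full span):
  R_A = 3w₀L/20 = 3·4·12/20 = 36/5 kN
  M_A = w₀L²/30 = 4·12²/30 = 96/5 kN·m
  R_B = 7w₀L/20 = 7·4·12/20 = 84/5 kN
  M_B = -w₀L²/20 = -4·12²/20 = -144/5 kN·m
Load 2 — uniform load w=-11 kN/m over full span:
  R_A = wL/2 = (-11)·12/2 = -66 kN
  M_A = wL²/12 = (-11)·12²/12 = -132 kN·m
  R_B = wL/2 = (-11)·12/2 = -66 kN
  M_B = -wL²/12 = -(-11)·12²/12 = 132 kN·m
Load 3 — point force P=5 kN at a=3 m (b=L-a=9):
  R_A = Pb²(3a+b)/L³ = 5·9²·(3·3+9)/12³ = 135/32 kN
  M_A = Pab²/L² = 5·3·9²/12² = 135/16 kN·m
  R_B = Pa²(a+3b)/L³ = 5·3²·(3+3·9)/12³ = 25/32 kN
  M_B = -Pa²b/L² = -5·3²·9/12² = -45/16 kN·m
Load 4 — point force P=-12 kN at a=8 m (b=L-a=4):
  R_A = Pb²(3a+b)/L³ = (-12)·4²·(3·8+4)/12³ = -28/9 kN
  M_A = Pab²/L² = (-12)·8·4²/12² = -32/3 kN·m
  R_B = Pa²(a+3b)/L³ = (-12)·8²·(8+3·4)/12³ = -80/9 kN
  M_B = -Pa²b/L² = -(-12)·8²·4/12² = 64/3 kN·m
Superposition: R_A = -83077/1440 kN, M_A = -27607/240 kN·m, R_B = -82523/1440 kN, M_B = 29213/240 kN·m

R_A = -83077/1440 kN, M_A = -27607/240 kN·m, R_B = -82523/1440 kN, M_B = 29213/240 kN·m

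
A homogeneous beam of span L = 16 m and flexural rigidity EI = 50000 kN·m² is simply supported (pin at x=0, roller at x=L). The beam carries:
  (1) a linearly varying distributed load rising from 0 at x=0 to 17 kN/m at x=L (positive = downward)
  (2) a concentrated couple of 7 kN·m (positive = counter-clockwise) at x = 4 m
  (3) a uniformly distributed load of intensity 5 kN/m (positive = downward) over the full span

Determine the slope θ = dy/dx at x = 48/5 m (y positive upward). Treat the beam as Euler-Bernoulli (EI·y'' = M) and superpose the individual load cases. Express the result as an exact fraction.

θ(48/5) = 6810431/562500000 rad

Load 1 — triangular load w₀=17 kN/m (0→w₀ over full span):
  θ_1 = -w₀(7L⁴-30L²x²+15x⁴)/(360LEI) = -17·(7·16⁴-30·16²·(48/5)²+15·(48/5)⁴)/(360·16·50000) = 126208/17578125 rad
Load 2 — applied couple M₀=7 kN·m at a=4 m (b=L-a=12):
  θ_2 = (M₀x²/(2L)-M₀(x-a)+C₁)/EI  [x>a] with C₁=M₀(3b²-L²)/(6L)=77/6 = (7·(48/5)²/(2·16)-7·((48/5)-4)+(77/6))/50000 = -931/7500000 rad
Load 3 — uniform load w=5 kN/m over full span:
  θ_3 = -w(L³-6Lx²+4x³)/(24EI) = -5·(16³-6·16·(48/5)²+4·(48/5)³)/(24·50000) = 1184/234375 rad
Superposition: θ = Σ θ_i = 6810431/562500000 rad ≈ 0.012107 rad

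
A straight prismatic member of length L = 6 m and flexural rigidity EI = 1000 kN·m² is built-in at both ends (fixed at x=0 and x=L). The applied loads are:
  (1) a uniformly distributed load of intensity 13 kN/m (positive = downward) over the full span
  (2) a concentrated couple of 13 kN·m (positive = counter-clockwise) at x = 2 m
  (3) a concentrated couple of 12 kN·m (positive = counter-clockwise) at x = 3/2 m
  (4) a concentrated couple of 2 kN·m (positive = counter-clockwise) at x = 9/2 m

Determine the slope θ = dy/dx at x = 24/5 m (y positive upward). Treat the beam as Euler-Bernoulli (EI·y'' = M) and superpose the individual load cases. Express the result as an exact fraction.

θ(24/5) = 537/31250 rad

Load 1 — uniform load w=13 kN/m over full span:
  θ_1 = -wx(L-x)(L-2x)/(12EI) = -13·(24/5)·(6-(24/5))·(6-2·(24/5))/(12·1000) = 351/15625 rad
Load 2 — applied couple M₀=13 kN·m at a=2 m (b=L-a=4):
  θ_2 = (R_Ax²/2 - M_Ax - M₀(x-a))/EI  [x>a] with R_A=26/9, M_A=0 = ((26/9)·(24/5)²/2 - 0·(24/5) - 13·((24/5)-2))/1000 = -39/12500 rad
Load 3 — applied couple M₀=12 kN·m at a=3/2 m (b=L-a=9/2):
  θ_3 = (R_Ax²/2 - M_Ax - M₀(x-a))/EI  [x>a] with R_A=9/4, M_A=-9/4 = ((9/4)·(24/5)²/2 - (-9/4)·(24/5) - 12·((24/5)-(3/2)))/1000 = -9/3125 rad
Load 4 — applied couple M₀=2 kN·m at a=9/2 m (b=L-a=3/2):
  θ_4 = (R_Ax²/2 - M_Ax - M₀(x-a))/EI  [x>a] with R_A=3/8, M_A=5/8 = ((3/8)·(24/5)²/2 - (5/8)·(24/5) - 2·((24/5)-(9/2)))/1000 = 9/12500 rad
Superposition: θ = Σ θ_i = 537/31250 rad ≈ 0.017184 rad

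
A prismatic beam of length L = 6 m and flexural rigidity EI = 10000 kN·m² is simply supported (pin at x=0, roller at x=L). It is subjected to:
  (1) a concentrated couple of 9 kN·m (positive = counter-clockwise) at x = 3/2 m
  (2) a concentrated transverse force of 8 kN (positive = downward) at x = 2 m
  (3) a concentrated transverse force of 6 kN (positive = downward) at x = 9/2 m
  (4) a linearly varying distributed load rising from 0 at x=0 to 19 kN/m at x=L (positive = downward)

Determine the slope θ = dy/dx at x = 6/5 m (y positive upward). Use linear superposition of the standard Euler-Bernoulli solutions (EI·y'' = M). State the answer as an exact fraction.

θ(6/5) = -1809481/225000000 rad

Load 1 — applied couple M₀=9 kN·m at a=3/2 m (b=L-a=9/2):
  θ_1 = (M₀x²/(2L)+C₁)/EI  [x≤a] with C₁=M₀(3b²-L²)/(6L)=99/16 = (9·(6/5)²/(2·6)+(99/16))/10000 = 2907/4000000 rad
Load 2 — point force P=8 kN at a=2 m (b=L-a=4):
  θ_2 = -Pb(L²-b²-3x²)/(6LEI)  [x≤a] = -8·4·(6²-4²-3·(6/5)²)/(6·6·10000) = -196/140625 rad
Load 3 — point force P=6 kN at a=9/2 m (b=L-a=3/2):
  θ_3 = -Pb(L²-b²-3x²)/(6LEI)  [x≤a] = -6·(3/2)·(6²-(3/2)²-3·(6/5)²)/(6·6·10000) = -2943/4000000 rad
Load 4 — triangular load w₀=19 kN/m (0→w₀ over full span):
  θ_4 = -w₀(7L⁴-30L²x²+15x⁴)/(360LEI) = -19·(7·6⁴-30·6²·(6/5)²+15·(6/5)⁴)/(360·6·10000) = -5187/781250 rad
Superposition: θ = Σ θ_i = -1809481/225000000 rad ≈ -0.008042 rad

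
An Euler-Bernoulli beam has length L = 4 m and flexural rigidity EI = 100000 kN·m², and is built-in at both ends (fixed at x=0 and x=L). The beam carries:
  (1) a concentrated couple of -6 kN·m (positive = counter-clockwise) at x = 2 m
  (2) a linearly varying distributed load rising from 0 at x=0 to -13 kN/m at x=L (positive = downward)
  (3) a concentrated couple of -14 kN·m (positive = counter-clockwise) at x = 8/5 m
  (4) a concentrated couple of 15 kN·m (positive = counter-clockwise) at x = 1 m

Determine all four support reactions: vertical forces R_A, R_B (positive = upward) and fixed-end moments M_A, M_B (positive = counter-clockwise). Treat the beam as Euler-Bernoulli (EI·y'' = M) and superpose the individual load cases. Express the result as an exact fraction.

R_A = -8697/800 kN, M_A = -15511/1200 kN·m, R_B = -12103/800 kN, M_B = 3643/400 kN·m

Load 1 — applied couple M₀=-6 kN·m at a=2 m (b=L-a=2):
  R_A = 6M₀ab/L³ = 6·(-6)·2·2/4³ = -9/4 kN
  M_A = M₀b(2a-b)/L² = (-6)·2·(2·2-2)/4² = -3/2 kN·m
  R_B = -6M₀ab/L³ = -6·(-6)·2·2/4³ = 9/4 kN
  M_B = M₀a(2b-a)/L² = (-6)·2·(2·2-2)/4² = -3/2 kN·m
Load 2 — triangular load w₀=-13 kN/m (0→w₀ over full span):
  R_A = 3w₀L/20 = 3·(-13)·4/20 = -39/5 kN
  M_A = w₀L²/30 = (-13)·4²/30 = -104/15 kN·m
  R_B = 7w₀L/20 = 7·(-13)·4/20 = -91/5 kN
  M_B = -w₀L²/20 = -(-13)·4²/20 = 52/5 kN·m
Load 3 — applied couple M₀=-14 kN·m at a=8/5 m (b=L-a=12/5):
  R_A = 6M₀ab/L³ = 6·(-14)·(8/5)·(12/5)/4³ = -126/25 kN
  M_A = M₀b(2a-b)/L² = (-14)·(12/5)·(2·(8/5)-(12/5))/4² = -42/25 kN·m
  R_B = -6M₀ab/L³ = -6·(-14)·(8/5)·(12/5)/4³ = 126/25 kN
  M_B = M₀a(2b-a)/L² = (-14)·(8/5)·(2·(12/5)-(8/5))/4² = -112/25 kN·m
Load 4 — applied couple M₀=15 kN·m at a=1 m (b=L-a=3):
  R_A = 6M₀ab/L³ = 6·15·1·3/4³ = 135/32 kN
  M_A = M₀b(2a-b)/L² = 15·3·(2·1-3)/4² = -45/16 kN·m
  R_B = -6M₀ab/L³ = -6·15·1·3/4³ = -135/32 kN
  M_B = M₀a(2b-a)/L² = 15·1·(2·3-1)/4² = 75/16 kN·m
Superposition: R_A = -8697/800 kN, M_A = -15511/1200 kN·m, R_B = -12103/800 kN, M_B = 3643/400 kN·m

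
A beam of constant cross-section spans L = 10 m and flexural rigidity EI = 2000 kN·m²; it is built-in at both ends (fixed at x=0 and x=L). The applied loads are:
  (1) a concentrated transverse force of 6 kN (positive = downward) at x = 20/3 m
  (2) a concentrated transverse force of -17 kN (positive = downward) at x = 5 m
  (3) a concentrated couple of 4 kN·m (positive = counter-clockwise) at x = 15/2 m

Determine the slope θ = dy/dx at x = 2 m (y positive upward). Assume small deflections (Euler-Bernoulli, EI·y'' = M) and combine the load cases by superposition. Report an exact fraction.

Load 1 — point force P=6 kN at a=20/3 m (b=L-a=10/3):
  θ_1 = -Pb²x(2aL-(3a+b)x)/(2L³EI)  [x≤a] = -6·(10/3)²·2·(2·(20/3)·10-(3·(20/3)+(10/3))·2)/(2·10³·2000) = -13/4500 rad
Load 2 — point force P=-17 kN at a=5 m (b=L-a=5):
  θ_2 = -Pb²x(2aL-(3a+b)x)/(2L³EI)  [x≤a] = -(-17)·5²·2·(2·5·10-(3·5+5)·2)/(2·10³·2000) = 51/4000 rad
Load 3 — applied couple M₀=4 kN·m at a=15/2 m (b=L-a=5/2):
  θ_3 = (R_Ax²/2 - M_Ax)/EI  [x≤a] with R_A=9/20, M_A=5/4 = ((9/20)·2²/2 - (5/4)·2)/2000 = -1/1250 rad
Superposition: θ = Σ θ_i = 1631/180000 rad ≈ 0.009061 rad

θ(2) = 1631/180000 rad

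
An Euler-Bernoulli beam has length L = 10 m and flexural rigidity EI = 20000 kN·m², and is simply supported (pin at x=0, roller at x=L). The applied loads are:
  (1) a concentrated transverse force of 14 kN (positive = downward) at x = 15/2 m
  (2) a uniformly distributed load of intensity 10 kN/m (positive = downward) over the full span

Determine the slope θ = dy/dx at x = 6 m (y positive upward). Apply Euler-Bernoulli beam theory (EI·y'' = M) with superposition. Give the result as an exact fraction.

θ(6) = 6319/960000 rad

Load 1 — point force P=14 kN at a=15/2 m (b=L-a=5/2):
  θ_1 = -Pb(L²-b²-3x²)/(6LEI)  [x≤a] = -14·(5/2)·(10²-(5/2)²-3·6²)/(6·10·20000) = 133/320000 rad
Load 2 — uniform load w=10 kN/m over full span:
  θ_2 = -w(L³-6Lx²+4x³)/(24EI) = -10·(10³-6·10·6²+4·6³)/(24·20000) = 37/6000 rad
Superposition: θ = Σ θ_i = 6319/960000 rad ≈ 0.006582 rad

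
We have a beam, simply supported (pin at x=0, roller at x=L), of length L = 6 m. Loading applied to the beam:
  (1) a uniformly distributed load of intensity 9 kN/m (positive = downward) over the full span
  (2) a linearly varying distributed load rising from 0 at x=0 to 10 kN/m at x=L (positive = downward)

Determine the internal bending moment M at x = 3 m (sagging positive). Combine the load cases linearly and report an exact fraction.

Load 1 — uniform load w=9 kN/m over full span:
  M_1 = wx(L-x)/2 = 9·3·(6-3)/2 = 81/2 kN·m
Load 2 — triangular load w₀=10 kN/m (0→w₀ over full span):
  M_2 = w₀Lx/6 - w₀x³/(6L) = 10·6·3/6 - 10·3³/(6·6) = 45/2 kN·m
Superposition: M = Σ M_i = 63 kN·m ≈ 63.000000 kN·m

M(3) = 63 kN·m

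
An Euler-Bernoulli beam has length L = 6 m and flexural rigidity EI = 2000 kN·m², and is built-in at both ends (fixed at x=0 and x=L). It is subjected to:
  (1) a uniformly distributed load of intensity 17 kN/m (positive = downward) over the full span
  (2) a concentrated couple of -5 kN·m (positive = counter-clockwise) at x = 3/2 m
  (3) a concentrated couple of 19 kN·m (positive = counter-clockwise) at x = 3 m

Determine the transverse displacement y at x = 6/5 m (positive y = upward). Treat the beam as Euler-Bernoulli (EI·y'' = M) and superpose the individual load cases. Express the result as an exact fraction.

Load 1 — uniform load w=17 kN/m over full span:
  y_1 = -wx²(L-x)²/(24EI) = -17·(6/5)²·(6-(6/5))²/(24·2000) = -918/78125 m
Load 2 — applied couple M₀=-5 kN·m at a=3/2 m (b=L-a=9/2):
  y_2 = (R_Ax³/6 - M_Ax²/2)/EI  [x≤a] with R_A=-15/16, M_A=15/16 = ((-15/16)·(6/5)³/6 - (15/16)·(6/5)²/2)/2000 = -189/400000 m
Load 3 — applied couple M₀=19 kN·m at a=3 m (b=L-a=3):
  y_3 = (R_Ax³/6 - M_Ax²/2)/EI  [x≤a] with R_A=19/4, M_A=19/4 = ((19/4)·(6/5)³/6 - (19/4)·(6/5)²/2)/2000 = -513/500000 m
Superposition: y = Σ y_i = -132489/10000000 m ≈ -0.013249 m

y(6/5) = -132489/10000000 m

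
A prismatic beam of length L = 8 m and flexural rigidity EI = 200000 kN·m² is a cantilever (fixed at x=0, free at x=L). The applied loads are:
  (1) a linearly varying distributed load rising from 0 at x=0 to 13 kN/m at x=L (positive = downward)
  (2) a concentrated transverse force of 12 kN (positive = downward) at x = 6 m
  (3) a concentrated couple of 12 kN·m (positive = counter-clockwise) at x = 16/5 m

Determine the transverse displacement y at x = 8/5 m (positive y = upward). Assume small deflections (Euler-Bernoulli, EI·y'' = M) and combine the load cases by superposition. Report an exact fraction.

Load 1 — triangular load w₀=13 kN/m (0→w₀ over full span):
  y_1 = (w₀Lx³/12-w₀L²x²/6-w₀x⁵/(120L))/EI = (13·8·(8/5)³/12-13·8²·(8/5)²/6-13·(8/5)⁵/(120·8))/200000 = -234104/146484375 m
Load 2 — point force P=12 kN at a=6 m (b=L-a=2):
  y_2 = -Px²(3a-x)/(6EI)  [x≤a] = -12·(8/5)²·(3·6-(8/5))/(6·200000) = -164/390625 m
Load 3 — applied couple M₀=12 kN·m at a=16/5 m (b=L-a=24/5):
  y_3 = M₀x²/(2EI)  [x≤a] = 12·(8/5)²/(2·200000) = 6/78125 m
Superposition: y = Σ y_i = -284354/146484375 m ≈ -0.001941 m

y(8/5) = -284354/146484375 m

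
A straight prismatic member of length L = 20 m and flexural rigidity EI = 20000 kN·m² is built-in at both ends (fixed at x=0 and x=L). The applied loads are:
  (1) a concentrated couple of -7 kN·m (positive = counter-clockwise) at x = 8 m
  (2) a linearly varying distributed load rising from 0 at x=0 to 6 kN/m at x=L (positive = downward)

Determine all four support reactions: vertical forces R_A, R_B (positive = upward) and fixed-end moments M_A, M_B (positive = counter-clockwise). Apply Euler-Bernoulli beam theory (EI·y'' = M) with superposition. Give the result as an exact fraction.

R_A = 2187/125 kN, M_A = 1979/25 kN·m, R_B = 5313/125 kN, M_B = -3056/25 kN·m

Load 1 — applied couple M₀=-7 kN·m at a=8 m (b=L-a=12):
  R_A = 6M₀ab/L³ = 6·(-7)·8·12/20³ = -63/125 kN
  M_A = M₀b(2a-b)/L² = (-7)·12·(2·8-12)/20² = -21/25 kN·m
  R_B = -6M₀ab/L³ = -6·(-7)·8·12/20³ = 63/125 kN
  M_B = M₀a(2b-a)/L² = (-7)·8·(2·12-8)/20² = -56/25 kN·m
Load 2 — triangular load w₀=6 kN/m (0→w₀ over full span):
  R_A = 3w₀L/20 = 3·6·20/20 = 18 kN
  M_A = w₀L²/30 = 6·20²/30 = 80 kN·m
  R_B = 7w₀L/20 = 7·6·20/20 = 42 kN
  M_B = -w₀L²/20 = -6·20²/20 = -120 kN·m
Superposition: R_A = 2187/125 kN, M_A = 1979/25 kN·m, R_B = 5313/125 kN, M_B = -3056/25 kN·m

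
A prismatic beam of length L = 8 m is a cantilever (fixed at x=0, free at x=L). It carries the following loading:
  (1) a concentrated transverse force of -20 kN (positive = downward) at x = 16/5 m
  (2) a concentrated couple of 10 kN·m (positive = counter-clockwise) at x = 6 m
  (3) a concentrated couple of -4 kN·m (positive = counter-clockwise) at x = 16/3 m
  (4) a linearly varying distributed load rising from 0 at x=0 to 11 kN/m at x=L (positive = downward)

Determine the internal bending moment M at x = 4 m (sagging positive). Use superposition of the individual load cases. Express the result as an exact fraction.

M(4) = -202/3 kN·m

Load 1 — point force P=-20 kN at a=16/5 m (b=L-a=24/5):
  M_1 = 0  [x>a] = 0 kN·m
Load 2 — applied couple M₀=10 kN·m at a=6 m (b=L-a=2):
  M_2 = M₀  [x≤a] = 10 = 10 kN·m
Load 3 — applied couple M₀=-4 kN·m at a=16/3 m (b=L-a=8/3):
  M_3 = M₀  [x≤a] = (-4) = -4 kN·m
Load 4 — triangular load w₀=11 kN/m (0→w₀ over full span):
  M_4 = w₀Lx/2 - w₀L²/3 - w₀x³/(6L) = 11·8·4/2 - 11·8²/3 - 11·4³/(6·8) = -220/3 kN·m
Superposition: M = Σ M_i = -202/3 kN·m ≈ -67.333333 kN·m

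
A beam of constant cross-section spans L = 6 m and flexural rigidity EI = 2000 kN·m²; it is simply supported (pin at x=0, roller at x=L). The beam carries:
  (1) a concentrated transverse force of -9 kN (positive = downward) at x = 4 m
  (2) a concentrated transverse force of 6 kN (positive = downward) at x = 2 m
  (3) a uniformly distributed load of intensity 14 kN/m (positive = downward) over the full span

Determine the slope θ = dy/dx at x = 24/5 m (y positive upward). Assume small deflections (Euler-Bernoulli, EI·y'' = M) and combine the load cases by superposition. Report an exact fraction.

Load 1 — point force P=-9 kN at a=4 m (b=L-a=2):
  θ_1 = -Pa(2L²-6Lx+3x²+a²)/(6LEI)  [x>a] = -(-9)·4·(2·6²-6·6·(24/5)+3·(24/5)²+4²)/(6·6·2000) = -49/6250 rad
Load 2 — point force P=6 kN at a=2 m (b=L-a=4):
  θ_2 = -Pa(2L²-6Lx+3x²+a²)/(6LEI)  [x>a] = -6·2·(2·6²-6·6·(24/5)+3·(24/5)²+2²)/(6·6·2000) = 173/37500 rad
Load 3 — uniform load w=14 kN/m over full span:
  θ_3 = -w(L³-6Lx²+4x³)/(24EI) = -14·(6³-6·6·(24/5)²+4·(24/5)³)/(24·2000) = 6237/125000 rad
Superposition: θ = Σ θ_i = 17501/375000 rad ≈ 0.046669 rad

θ(24/5) = 17501/375000 rad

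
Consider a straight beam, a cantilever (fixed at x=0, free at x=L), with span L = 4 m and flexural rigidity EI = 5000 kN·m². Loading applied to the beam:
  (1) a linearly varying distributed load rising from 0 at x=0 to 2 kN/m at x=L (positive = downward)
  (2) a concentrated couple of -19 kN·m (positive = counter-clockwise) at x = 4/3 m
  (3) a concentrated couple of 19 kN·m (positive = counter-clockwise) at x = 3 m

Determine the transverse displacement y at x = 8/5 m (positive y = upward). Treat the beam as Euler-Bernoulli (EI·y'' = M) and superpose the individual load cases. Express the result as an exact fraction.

Load 1 — triangular load w₀=2 kN/m (0→w₀ over full span):
  y_1 = (w₀Lx³/12-w₀L²x²/6-w₀x⁵/(120L))/EI = (2·4·(8/5)³/12-2·4²·(8/5)²/6-2·(8/5)⁵/(120·4))/5000 = -64256/29296875 m
Load 2 — applied couple M₀=-19 kN·m at a=4/3 m (b=L-a=8/3):
  y_2 = M₀a(2x-a)/(2EI)  [x>a] = (-19)·(4/3)·(2·(8/5)-(4/3))/(2·5000) = -133/28125 m
Load 3 — applied couple M₀=19 kN·m at a=3 m (b=L-a=1):
  y_3 = M₀x²/(2EI)  [x≤a] = 19·(8/5)²/(2·5000) = 76/15625 m
Superposition: y = Σ y_i = -180893/87890625 m ≈ -0.002058 m

y(8/5) = -180893/87890625 m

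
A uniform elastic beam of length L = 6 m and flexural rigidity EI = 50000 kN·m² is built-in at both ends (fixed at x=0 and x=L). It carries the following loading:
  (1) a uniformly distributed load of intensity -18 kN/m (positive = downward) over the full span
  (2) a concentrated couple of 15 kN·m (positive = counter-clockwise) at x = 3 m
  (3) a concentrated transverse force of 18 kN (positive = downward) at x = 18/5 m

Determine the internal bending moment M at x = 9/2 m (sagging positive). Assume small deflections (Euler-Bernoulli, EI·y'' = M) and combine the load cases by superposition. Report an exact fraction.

Load 1 — uniform load w=-18 kN/m over full span:
  M_1 = wLx/2 - wL²/12 - wx²/2 = (-18)·6·(9/2)/2 - (-18)·6²/12 - (-18)·(9/2)²/2 = -27/4 kN·m
Load 2 — applied couple M₀=15 kN·m at a=3 m (b=L-a=3):
  M_2 = R_Ax - M_A - M₀  [x>a] with R_A=15/4, M_A=15/4 = (15/4)·(9/2) - (15/4) - 15 = -15/8 kN·m
Load 3 — point force P=18 kN at a=18/5 m (b=L-a=12/5):
  M_3 = Pa²(a+3b)(L-x)/L³ - Pa²b/L²  [x>a] = 18·(18/5)²·((18/5)+3·(12/5))·(6-(9/2))/6³ - 18·(18/5)²·(12/5)/6² = 243/125 kN·m
Superposition: M = Σ M_i = -6681/1000 kN·m ≈ -6.681000 kN·m

M(9/2) = -6681/1000 kN·m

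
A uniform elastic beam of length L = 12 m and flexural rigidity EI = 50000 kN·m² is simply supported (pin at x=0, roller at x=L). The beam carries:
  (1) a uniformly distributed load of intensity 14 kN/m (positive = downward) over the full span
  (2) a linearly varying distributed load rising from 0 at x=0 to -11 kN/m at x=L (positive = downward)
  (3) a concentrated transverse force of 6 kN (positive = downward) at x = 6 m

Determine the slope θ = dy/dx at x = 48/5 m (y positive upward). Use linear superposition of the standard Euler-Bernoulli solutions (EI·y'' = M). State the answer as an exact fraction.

Load 1 — uniform load w=14 kN/m over full span:
  θ_1 = -w(L³-6Lx²+4x³)/(24EI) = -14·(12³-6·12·(48/5)²+4·(48/5)³)/(24·50000) = 6237/390625 rad
Load 2 — triangular load w₀=-11 kN/m (0→w₀ over full span):
  θ_2 = -w₀(7L⁴-30L²x²+15x⁴)/(360LEI) = -(-11)·(7·12⁴-30·12²·(48/5)²+15·(48/5)⁴)/(360·12·50000) = -24981/3906250 rad
Load 3 — point force P=6 kN at a=6 m (b=L-a=6):
  θ_3 = -Pa(2L²-6Lx+3x²+a²)/(6LEI)  [x>a] = -6·6·(2·12²-6·12·(48/5)+3·(48/5)²+6²)/(6·12·50000) = 567/625000 rad
Superposition: θ = Σ θ_i = 163731/15625000 rad ≈ 0.010479 rad

θ(48/5) = 163731/15625000 rad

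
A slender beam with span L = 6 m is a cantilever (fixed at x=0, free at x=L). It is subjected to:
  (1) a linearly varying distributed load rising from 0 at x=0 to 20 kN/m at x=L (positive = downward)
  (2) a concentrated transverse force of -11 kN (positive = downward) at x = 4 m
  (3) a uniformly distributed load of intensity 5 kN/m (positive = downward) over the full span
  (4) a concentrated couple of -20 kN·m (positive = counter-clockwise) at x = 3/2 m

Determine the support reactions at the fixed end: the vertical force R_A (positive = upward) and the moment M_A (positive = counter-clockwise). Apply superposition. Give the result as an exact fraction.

Load 1 — triangular load w₀=20 kN/m (0→w₀ over full span):
  R_A = w₀L/2 = 20·6/2 = 60 kN
  M_A = w₀L²/3 = 20·6²/3 = 240 kN·m
Load 2 — point force P=-11 kN at a=4 m (b=L-a=2):
  R_A = P = (-11) = -11 kN
  M_A = Pa = (-11)·4 = -44 kN·m
Load 3 — uniform load w=5 kN/m over full span:
  R_A = wL = 5·6 = 30 kN
  M_A = wL²/2 = 5·6²/2 = 90 kN·m
Load 4 — applied couple M₀=-20 kN·m at a=3/2 m (b=L-a=9/2):
  R_A = 0 kN
  M_A = -M₀ = -(-20) = 20 kN·m
Superposition: R_A = 79 kN, M_A = 306 kN·m

R_A = 79 kN, M_A = 306 kN·m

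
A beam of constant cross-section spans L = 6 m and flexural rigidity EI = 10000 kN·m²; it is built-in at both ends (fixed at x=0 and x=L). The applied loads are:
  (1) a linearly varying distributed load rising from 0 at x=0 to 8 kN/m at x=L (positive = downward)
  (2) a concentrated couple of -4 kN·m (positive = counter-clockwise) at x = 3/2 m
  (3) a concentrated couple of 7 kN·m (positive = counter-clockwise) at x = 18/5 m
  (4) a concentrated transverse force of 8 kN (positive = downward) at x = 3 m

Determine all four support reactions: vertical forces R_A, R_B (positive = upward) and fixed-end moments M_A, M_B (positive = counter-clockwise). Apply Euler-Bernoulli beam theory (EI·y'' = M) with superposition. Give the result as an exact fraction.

R_A = 1213/100 kN, M_A = 1859/100 kN·m, R_B = 1987/100 kN, M_B = -2081/100 kN·m

Load 1 — triangular load w₀=8 kN/m (0→w₀ over full span):
  R_A = 3w₀L/20 = 3·8·6/20 = 36/5 kN
  M_A = w₀L²/30 = 8·6²/30 = 48/5 kN·m
  R_B = 7w₀L/20 = 7·8·6/20 = 84/5 kN
  M_B = -w₀L²/20 = -8·6²/20 = -72/5 kN·m
Load 2 — applied couple M₀=-4 kN·m at a=3/2 m (b=L-a=9/2):
  R_A = 6M₀ab/L³ = 6·(-4)·(3/2)·(9/2)/6³ = -3/4 kN
  M_A = M₀b(2a-b)/L² = (-4)·(9/2)·(2·(3/2)-(9/2))/6² = 3/4 kN·m
  R_B = -6M₀ab/L³ = -6·(-4)·(3/2)·(9/2)/6³ = 3/4 kN
  M_B = M₀a(2b-a)/L² = (-4)·(3/2)·(2·(9/2)-(3/2))/6² = -5/4 kN·m
Load 3 — applied couple M₀=7 kN·m at a=18/5 m (b=L-a=12/5):
  R_A = 6M₀ab/L³ = 6·7·(18/5)·(12/5)/6³ = 42/25 kN
  M_A = M₀b(2a-b)/L² = 7·(12/5)·(2·(18/5)-(12/5))/6² = 56/25 kN·m
  R_B = -6M₀ab/L³ = -6·7·(18/5)·(12/5)/6³ = -42/25 kN
  M_B = M₀a(2b-a)/L² = 7·(18/5)·(2·(12/5)-(18/5))/6² = 21/25 kN·m
Load 4 — point force P=8 kN at a=3 m (b=L-a=3):
  R_A = Pb²(3a+b)/L³ = 8·3²·(3·3+3)/6³ = 4 kN
  M_A = Pab²/L² = 8·3·3²/6² = 6 kN·m
  R_B = Pa²(a+3b)/L³ = 8·3²·(3+3·3)/6³ = 4 kN
  M_B = -Pa²b/L² = -8·3²·3/6² = -6 kN·m
Superposition: R_A = 1213/100 kN, M_A = 1859/100 kN·m, R_B = 1987/100 kN, M_B = -2081/100 kN·m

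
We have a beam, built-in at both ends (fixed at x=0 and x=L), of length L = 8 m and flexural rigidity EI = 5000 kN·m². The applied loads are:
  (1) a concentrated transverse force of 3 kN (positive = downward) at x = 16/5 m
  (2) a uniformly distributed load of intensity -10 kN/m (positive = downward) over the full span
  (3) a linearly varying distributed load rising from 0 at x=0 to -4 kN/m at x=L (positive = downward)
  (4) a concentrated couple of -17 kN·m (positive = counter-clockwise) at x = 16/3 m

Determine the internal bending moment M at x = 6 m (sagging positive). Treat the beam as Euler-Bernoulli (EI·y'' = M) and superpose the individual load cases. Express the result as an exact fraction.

Load 1 — point force P=3 kN at a=16/5 m (b=L-a=24/5):
  M_1 = Pa²(a+3b)(L-x)/L³ - Pa²b/L²  [x>a] = 3·(16/5)²·((16/5)+3·(24/5))·(8-6)/8³ - 3·(16/5)²·(24/5)/8² = -24/125 kN·m
Load 2 — uniform load w=-10 kN/m over full span:
  M_2 = wLx/2 - wL²/12 - wx²/2 = (-10)·8·6/2 - (-10)·8²/12 - (-10)·6²/2 = -20/3 kN·m
Load 3 — triangular load w₀=-4 kN/m (0→w₀ over full span):
  M_3 = 3w₀Lx/20 - w₀L²/30 - w₀x³/(6L) = 3·(-4)·8·6/20 - (-4)·8²/30 - (-4)·6³/(6·8) = -34/15 kN·m
Load 4 — applied couple M₀=-17 kN·m at a=16/3 m (b=L-a=8/3):
  M_4 = R_Ax - M_A - M₀  [x>a] with R_A=-17/6, M_A=-17/3 = (-17/6)·6 - (-17/3) - (-17) = 17/3 kN·m
Superposition: M = Σ M_i = -1297/375 kN·m ≈ -3.458667 kN·m

M(6) = -1297/375 kN·m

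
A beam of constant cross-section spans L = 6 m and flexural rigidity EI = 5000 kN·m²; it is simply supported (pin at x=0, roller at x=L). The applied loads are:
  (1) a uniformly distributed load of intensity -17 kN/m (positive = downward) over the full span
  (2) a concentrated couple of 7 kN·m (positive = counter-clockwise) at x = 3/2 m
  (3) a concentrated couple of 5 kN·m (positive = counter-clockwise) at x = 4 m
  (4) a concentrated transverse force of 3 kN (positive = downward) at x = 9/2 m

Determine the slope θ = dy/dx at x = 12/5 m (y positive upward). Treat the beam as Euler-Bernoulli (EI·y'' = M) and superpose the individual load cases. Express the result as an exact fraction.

θ(12/5) = 530021/60000000 rad

Load 1 — uniform load w=-17 kN/m over full span:
  θ_1 = -w(L³-6Lx²+4x³)/(24EI) = -(-17)·(6³-6·6·(12/5)²+4·(12/5)³)/(24·5000) = 5661/625000 rad
Load 2 — applied couple M₀=7 kN·m at a=3/2 m (b=L-a=9/2):
  θ_2 = (M₀x²/(2L)-M₀(x-a)+C₁)/EI  [x>a] with C₁=M₀(3b²-L²)/(6L)=77/16 = (7·(12/5)²/(2·6)-7·((12/5)-(3/2))+(77/16))/5000 = 749/2000000 rad
Load 3 — applied couple M₀=5 kN·m at a=4 m (b=L-a=2):
  θ_3 = (M₀x²/(2L)+C₁)/EI  [x≤a] with C₁=M₀(3b²-L²)/(6L)=-10/3 = (5·(12/5)²/(2·6)+(-10/3))/5000 = -7/37500 rad
Load 4 — point force P=3 kN at a=9/2 m (b=L-a=3/2):
  θ_4 = -Pb(L²-b²-3x²)/(6LEI)  [x≤a] = -3·(3/2)·(6²-(3/2)²-3·(12/5)²)/(6·6·5000) = -1647/4000000 rad
Superposition: θ = Σ θ_i = 530021/60000000 rad ≈ 0.008834 rad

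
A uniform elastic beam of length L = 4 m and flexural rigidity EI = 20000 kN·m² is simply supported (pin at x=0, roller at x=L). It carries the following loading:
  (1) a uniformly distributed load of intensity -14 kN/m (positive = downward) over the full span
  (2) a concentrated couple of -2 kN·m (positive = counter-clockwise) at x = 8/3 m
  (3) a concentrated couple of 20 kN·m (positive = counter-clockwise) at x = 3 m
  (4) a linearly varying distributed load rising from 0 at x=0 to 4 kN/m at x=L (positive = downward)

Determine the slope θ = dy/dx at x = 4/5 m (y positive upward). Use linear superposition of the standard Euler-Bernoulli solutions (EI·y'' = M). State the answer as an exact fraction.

θ(4/5) = 190373/225000000 rad

Load 1 — uniform load w=-14 kN/m over full span:
  θ_1 = -w(L³-6Lx²+4x³)/(24EI) = -(-14)·(4³-6·4·(4/5)²+4·(4/5)³)/(24·20000) = 231/156250 rad
Load 2 — applied couple M₀=-2 kN·m at a=8/3 m (b=L-a=4/3):
  θ_2 = (M₀x²/(2L)+C₁)/EI  [x≤a] with C₁=M₀(3b²-L²)/(6L)=8/9 = ((-2)·(4/5)²/(2·4)+(8/9))/20000 = 41/1125000 rad
Load 3 — applied couple M₀=20 kN·m at a=3 m (b=L-a=1):
  θ_3 = (M₀x²/(2L)+C₁)/EI  [x≤a] with C₁=M₀(3b²-L²)/(6L)=-65/6 = (20·(4/5)²/(2·4)+(-65/6))/20000 = -277/600000 rad
Load 4 — triangular load w₀=4 kN/m (0→w₀ over full span):
  θ_4 = -w₀(7L⁴-30L²x²+15x⁴)/(360LEI) = -4·(7·4⁴-30·4²·(4/5)²+15·(4/5)⁴)/(360·4·20000) = -728/3515625 rad
Superposition: θ = Σ θ_i = 190373/225000000 rad ≈ 0.000846 rad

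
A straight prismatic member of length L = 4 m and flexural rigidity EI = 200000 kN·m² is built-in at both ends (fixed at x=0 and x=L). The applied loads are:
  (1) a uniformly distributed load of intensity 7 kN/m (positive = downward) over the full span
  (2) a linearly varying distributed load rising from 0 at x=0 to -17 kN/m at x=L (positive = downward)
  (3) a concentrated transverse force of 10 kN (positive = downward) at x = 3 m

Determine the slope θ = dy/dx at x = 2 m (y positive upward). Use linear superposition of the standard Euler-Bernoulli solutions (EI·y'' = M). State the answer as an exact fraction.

θ(2) = -7/24000000 rad

Load 1 — uniform load w=7 kN/m over full span:
  θ_1 = -wx(L-x)(L-2x)/(12EI) = -7·2·(4-2)·(4-2·2)/(12·200000) = 0 rad
Load 2 — triangular load w₀=-17 kN/m (0→w₀ over full span):
  θ_2 = -w₀(2x(L-x)(L-2x)(x+2L)+x²(L-x)²)/(120LEI) = -(-17)·(2·2·(4-2)·(4-2·2)·(2+2·4)+2²·(4-2)²)/(120·4·200000) = 17/6000000 rad
Load 3 — point force P=10 kN at a=3 m (b=L-a=1):
  θ_3 = -Pb²x(2aL-(3a+b)x)/(2L³EI)  [x≤a] = -10·1²·2·(2·3·4-(3·3+1)·2)/(2·4³·200000) = -1/320000 rad
Superposition: θ = Σ θ_i = -7/24000000 rad ≈ -0.000000 rad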